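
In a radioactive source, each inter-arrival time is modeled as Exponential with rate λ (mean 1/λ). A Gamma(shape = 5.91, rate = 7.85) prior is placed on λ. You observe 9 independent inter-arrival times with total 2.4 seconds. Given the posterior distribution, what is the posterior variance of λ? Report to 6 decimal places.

0.141916

With a Gamma(shape α, rate β) prior on the exponential rate λ, the posterior after n observations with total T = Σxᵢ is Gamma(α+n, β+T).
Posterior: Gamma(5.91+9, 7.85+2.4) = Gamma(14.91, 10.25).
Var = α/β² = 0.141916.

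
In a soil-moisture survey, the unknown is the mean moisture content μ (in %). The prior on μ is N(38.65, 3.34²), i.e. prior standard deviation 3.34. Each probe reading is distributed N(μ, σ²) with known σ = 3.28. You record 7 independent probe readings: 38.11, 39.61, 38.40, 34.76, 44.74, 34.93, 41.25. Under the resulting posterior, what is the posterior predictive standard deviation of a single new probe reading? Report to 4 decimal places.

3.4798

For Normal data with known variance σ², a Normal(μ₀, σ₀²) prior on μ is conjugate. Posterior precision = 1/σ₀² + n/σ²; posterior mean is the precision-weighted average of μ₀ and x̄.
σ₀² = 3.34² = 11.1556, σ² = 3.28² = 10.7584; σ² + n·σ₀² = 10.7584 + 7·11.1556 = 88.8476.
Posterior precision = 1/σ₀² + n/σ² = 1/11.1556 + 7/10.7584 = (σ² + n·σ₀²)/(σ₀²σ²) = 88.8476/(11.1556·10.7584); posterior variance σₙ² = σ₀²σ²/(σ² + n·σ₀²) = 11.1556·10.7584/88.8476 = 1.350812.
Predictive variance for one new observation = σₙ² + σ² = 11.1556·10.7584/88.8476 + 10.7584 = σ²·(σ₀² + 88.8476)/88.8476 = 10.7584·100.0032/88.8476 = 12.109212; SD = √(10.7584·100.0032/88.8476) = 3.4798.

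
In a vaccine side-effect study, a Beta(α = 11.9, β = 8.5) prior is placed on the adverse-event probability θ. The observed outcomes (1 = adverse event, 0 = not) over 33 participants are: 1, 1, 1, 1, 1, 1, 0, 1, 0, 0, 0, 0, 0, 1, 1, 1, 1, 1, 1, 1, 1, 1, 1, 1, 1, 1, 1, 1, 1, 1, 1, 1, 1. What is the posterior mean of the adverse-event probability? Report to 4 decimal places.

0.7285

The Beta prior is conjugate to a Binomial/Bernoulli likelihood; the update adds successes to α and failures to β.
Posterior: Beta(α+k, β+n−k) = Beta(11.9+27, 8.5+6) = Beta(38.9, 14.5).
Posterior mean = α/(α+β) = 38.9/53.4 = 0.7285.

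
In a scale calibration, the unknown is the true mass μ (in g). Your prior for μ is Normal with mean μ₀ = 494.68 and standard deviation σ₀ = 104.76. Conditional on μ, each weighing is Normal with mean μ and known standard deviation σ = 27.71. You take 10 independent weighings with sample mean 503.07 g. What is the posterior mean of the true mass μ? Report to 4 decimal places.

For Normal data with known variance σ², a Normal(μ₀, σ₀²) prior on μ is conjugate. Posterior precision = 1/σ₀² + n/σ²; posterior mean is the precision-weighted average of μ₀ and x̄.
n·x̄ = 10·503.07 = 5030.7.
σ₀² = 104.76² = 10974.6576, σ² = 27.71² = 767.8441; σ² + n·σ₀² = 767.8441 + 10·10974.6576 = 110514.4201.
Posterior mean = (μ₀/σ₀² + n·x̄/σ²)/(1/σ₀² + n/σ²) = (σ²·μ₀ + σ₀²·n·x̄)/(σ² + n·σ₀²) = (767.8441·494.68 + 10974.6576·5030.7)/110514.4201 = 55590047.107708/110514.4201 = 503.0117.

503.0117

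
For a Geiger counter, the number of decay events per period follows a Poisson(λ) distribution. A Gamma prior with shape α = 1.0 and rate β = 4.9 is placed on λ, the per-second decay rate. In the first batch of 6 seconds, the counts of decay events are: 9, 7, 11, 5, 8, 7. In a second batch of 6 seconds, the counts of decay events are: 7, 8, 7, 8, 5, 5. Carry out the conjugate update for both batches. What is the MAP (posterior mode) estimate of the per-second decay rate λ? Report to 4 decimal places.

With a Gamma(shape α, rate β) prior, the Poisson likelihood is conjugate: the posterior is Gamma(α + ΣXᵢ, β + n).
Batch 1: sum of counts S = 47 over n = 6 seconds.
After batch 1: Gamma(α+S, β+n) = Gamma(1.0+47, 4.9+6) = Gamma(48.0, 10.9).
Batch 2: sum of counts S = 40 over n = 6 seconds.
After batch 2: Gamma(α+S, β+n) = Gamma(48.0+40, 10.9+6) = Gamma(88.0, 16.9).
Mode of Gamma(α,β) for α≥1 is (α−1)/β = 87.0/16.9 = 5.1479.

5.1479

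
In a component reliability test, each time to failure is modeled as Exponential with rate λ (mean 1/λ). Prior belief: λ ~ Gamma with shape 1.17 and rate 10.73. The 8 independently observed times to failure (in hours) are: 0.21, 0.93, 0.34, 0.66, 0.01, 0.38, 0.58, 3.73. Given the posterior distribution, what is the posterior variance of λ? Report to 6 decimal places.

0.029705

With a Gamma(shape α, rate β) prior on the exponential rate λ, the posterior after n observations with total T = Σxᵢ is Gamma(α+n, β+T).
Sum of observations T = 6.84 hours; n = 8.
Posterior: Gamma(1.17+8, 10.73+6.84) = Gamma(9.17, 17.57).
Var = α/β² = 0.029705.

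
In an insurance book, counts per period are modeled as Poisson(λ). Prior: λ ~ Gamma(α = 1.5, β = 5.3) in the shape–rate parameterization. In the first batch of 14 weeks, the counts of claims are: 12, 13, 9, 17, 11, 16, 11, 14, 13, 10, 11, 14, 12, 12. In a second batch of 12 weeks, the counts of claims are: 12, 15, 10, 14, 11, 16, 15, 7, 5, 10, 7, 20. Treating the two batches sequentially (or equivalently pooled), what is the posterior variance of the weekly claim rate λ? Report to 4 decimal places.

With a Gamma(shape α, rate β) prior, the Poisson likelihood is conjugate: the posterior is Gamma(α + ΣXᵢ, β + n).
Batch 1: sum of counts S = 175 over n = 14 weeks.
After batch 1: Gamma(α+S, β+n) = Gamma(1.5+175, 5.3+14) = Gamma(176.5, 19.3).
Batch 2: sum of counts S = 142 over n = 12 weeks.
After batch 2: Gamma(α+S, β+n) = Gamma(176.5+142, 19.3+12) = Gamma(318.5, 31.3).
Var = α/β² = 318.5/31.3² = 0.3251.

0.3251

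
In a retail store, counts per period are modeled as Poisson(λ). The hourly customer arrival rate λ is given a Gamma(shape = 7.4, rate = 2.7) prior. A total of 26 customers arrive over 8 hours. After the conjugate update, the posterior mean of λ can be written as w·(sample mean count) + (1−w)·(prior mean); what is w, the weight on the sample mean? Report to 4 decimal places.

0.7477

With a Gamma(shape α, rate β) prior, the Poisson likelihood is conjugate: the posterior is Gamma(α + ΣXᵢ, β + n).
Posterior mean = (α₀+S)/(β₀+n) = [n/(β₀+n)]·(S/n) + [β₀/(β₀+n)]·(α₀/β₀), so only n and β₀ enter the weight.
Weight on data w = n/(β₀+n) = 8/(2.7+8) = 8/10.7 = 0.7477.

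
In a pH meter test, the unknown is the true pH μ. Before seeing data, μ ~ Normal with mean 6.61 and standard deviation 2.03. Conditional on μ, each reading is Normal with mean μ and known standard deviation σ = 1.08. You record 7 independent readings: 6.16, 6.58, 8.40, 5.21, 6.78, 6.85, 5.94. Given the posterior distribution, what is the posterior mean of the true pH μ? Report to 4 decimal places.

6.5619

For Normal data with known variance σ², a Normal(μ₀, σ₀²) prior on μ is conjugate. Posterior precision = 1/σ₀² + n/σ²; posterior mean is the precision-weighted average of μ₀ and x̄.
Σxᵢ = 6.16 + 6.58 + 8.40 + 5.21 + 6.78 + 6.85 + 5.94 = 45.92, so n·x̄ = 45.92.
σ₀² = 2.03² = 4.1209, σ² = 1.08² = 1.1664; σ² + n·σ₀² = 1.1664 + 7·4.1209 = 30.0127.
Posterior mean = (μ₀/σ₀² + n·x̄/σ²)/(1/σ₀² + n/σ²) = (σ²·μ₀ + σ₀²·n·x̄)/(σ² + n·σ₀²) = (1.1664·6.61 + 4.1209·45.92)/30.0127 = 196.941632/30.0127 = 6.5619.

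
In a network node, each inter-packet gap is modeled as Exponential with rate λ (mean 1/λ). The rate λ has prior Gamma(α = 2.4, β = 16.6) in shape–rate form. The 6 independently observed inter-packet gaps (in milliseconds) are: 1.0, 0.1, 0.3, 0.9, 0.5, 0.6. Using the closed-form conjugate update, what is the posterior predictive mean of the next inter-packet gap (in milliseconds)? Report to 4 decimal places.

With a Gamma(shape α, rate β) prior on the exponential rate λ, the posterior after n observations with total T = Σxᵢ is Gamma(α+n, β+T).
Sum of observations T = 3.4 milliseconds; n = 6.
Posterior: Gamma(2.4+6, 16.6+3.4) = Gamma(8.4, 20.0).
The predictive distribution for the next observation is Lomax; its mean is β/(α−1) = 20.0/7.4 = 2.7027.

2.7027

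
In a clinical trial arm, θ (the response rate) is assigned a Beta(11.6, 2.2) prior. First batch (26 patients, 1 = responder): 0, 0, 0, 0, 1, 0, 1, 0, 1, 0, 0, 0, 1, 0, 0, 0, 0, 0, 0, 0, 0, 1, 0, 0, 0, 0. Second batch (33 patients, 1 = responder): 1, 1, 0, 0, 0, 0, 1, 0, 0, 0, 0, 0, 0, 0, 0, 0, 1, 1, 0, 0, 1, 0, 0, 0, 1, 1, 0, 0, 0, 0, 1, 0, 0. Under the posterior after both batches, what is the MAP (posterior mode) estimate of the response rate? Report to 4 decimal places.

0.3475

The Beta prior is conjugate to a Binomial/Bernoulli likelihood; the update adds successes to α and failures to β.
After batch 1: Beta(11.6+5, 2.2+21) = Beta(16.6, 23.2).
After batch 2: Beta(16.6+9, 23.2+24) = Beta(25.6, 47.2).
Mode of Beta(a,b) for a,b>1 is (a−1)/(a+b−2) = 24.6/70.8 = 0.3475.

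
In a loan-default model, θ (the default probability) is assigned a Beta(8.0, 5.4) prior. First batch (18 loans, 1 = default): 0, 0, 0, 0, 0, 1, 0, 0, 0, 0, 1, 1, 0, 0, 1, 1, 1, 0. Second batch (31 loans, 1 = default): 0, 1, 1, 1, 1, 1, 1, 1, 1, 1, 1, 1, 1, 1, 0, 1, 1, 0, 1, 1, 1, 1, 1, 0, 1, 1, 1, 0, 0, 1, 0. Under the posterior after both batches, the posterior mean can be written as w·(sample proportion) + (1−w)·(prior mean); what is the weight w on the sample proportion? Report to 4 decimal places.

The Beta prior is conjugate to a Binomial/Bernoulli likelihood; the update adds successes to α and failures to β.
Total number of loans: n = 18 + 31 = 49.
Posterior mean = (α₀+k)/(α₀+β₀+n) = [n/(α₀+β₀+n)]·(k/n) + [(α₀+β₀)/(α₀+β₀+n)]·α₀/(α₀+β₀), so only n and the prior enter the weight.
The weight on the data is w = n/(α₀+β₀+n) = 49/(8.0+5.4+49) = 49/62.4 = 0.7853.

0.7853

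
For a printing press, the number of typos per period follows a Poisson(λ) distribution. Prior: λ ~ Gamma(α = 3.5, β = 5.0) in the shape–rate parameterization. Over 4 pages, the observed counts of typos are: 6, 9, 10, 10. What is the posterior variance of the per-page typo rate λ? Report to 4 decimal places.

With a Gamma(shape α, rate β) prior, the Poisson likelihood is conjugate: the posterior is Gamma(α + ΣXᵢ, β + n).
Sum of counts S = 35 over n = 4 pages.
Posterior: Gamma(α+S, β+n) = Gamma(3.5+35, 5.0+4) = Gamma(38.5, 9.0).
Var = α/β² = 38.5/9.0² = 0.4753.

0.4753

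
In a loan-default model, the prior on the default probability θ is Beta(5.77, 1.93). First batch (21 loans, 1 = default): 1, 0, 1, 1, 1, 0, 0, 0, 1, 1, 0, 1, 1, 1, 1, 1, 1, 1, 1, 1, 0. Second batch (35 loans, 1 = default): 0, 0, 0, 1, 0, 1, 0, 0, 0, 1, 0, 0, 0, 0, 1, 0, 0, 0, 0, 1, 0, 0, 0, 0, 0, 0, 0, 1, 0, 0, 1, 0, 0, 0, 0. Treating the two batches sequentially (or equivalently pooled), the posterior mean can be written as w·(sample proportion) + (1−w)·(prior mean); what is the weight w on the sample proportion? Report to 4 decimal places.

The Beta prior is conjugate to a Binomial/Bernoulli likelihood; the update adds successes to α and failures to β.
Total number of loans: n = 21 + 35 = 56.
Posterior mean = (α₀+k)/(α₀+β₀+n) = [n/(α₀+β₀+n)]·(k/n) + [(α₀+β₀)/(α₀+β₀+n)]·α₀/(α₀+β₀), so only n and the prior enter the weight.
The weight on the data is w = n/(α₀+β₀+n) = 56/(5.77+1.93+56) = 56/63.70 = 0.8791.

0.8791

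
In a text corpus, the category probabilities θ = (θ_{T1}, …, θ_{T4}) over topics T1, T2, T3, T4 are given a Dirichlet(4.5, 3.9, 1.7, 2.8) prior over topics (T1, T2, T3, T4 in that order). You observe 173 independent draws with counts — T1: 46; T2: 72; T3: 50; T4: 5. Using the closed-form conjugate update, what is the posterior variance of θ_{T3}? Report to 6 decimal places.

0.001074

The Dirichlet prior is conjugate to the Multinomial likelihood: each posterior αⱼ = prior αⱼ + observed count nⱼ.
Posterior concentration: (50.5, 75.9, 51.7, 7.8), total = 185.9.
Var[θ_j] = α_j(Σα−α_j)/((Σα)²(Σα+1)) = 51.7·134.2/(185.9²·186.9) = 0.001074.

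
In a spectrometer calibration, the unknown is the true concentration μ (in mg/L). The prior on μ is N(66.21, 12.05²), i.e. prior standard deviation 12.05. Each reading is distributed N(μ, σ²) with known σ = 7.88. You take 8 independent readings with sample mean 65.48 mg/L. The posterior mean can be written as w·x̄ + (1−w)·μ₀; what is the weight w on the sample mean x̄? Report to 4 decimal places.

For Normal data with known variance σ², a Normal(μ₀, σ₀²) prior on μ is conjugate. Posterior precision = 1/σ₀² + n/σ²; posterior mean is the precision-weighted average of μ₀ and x̄.
σ₀² = 12.05² = 145.2025, σ² = 7.88² = 62.0944. Prior precision 1/σ₀² = 1/145.2025; data precision n/σ² = 8/62.0944.
w = (n/σ²)/(1/σ₀² + n/σ²) = n·σ₀²/(σ² + n·σ₀²) = 8·145.2025/(62.0944 + 8·145.2025) = 1161.62/1223.7144 = 0.9493.

0.9493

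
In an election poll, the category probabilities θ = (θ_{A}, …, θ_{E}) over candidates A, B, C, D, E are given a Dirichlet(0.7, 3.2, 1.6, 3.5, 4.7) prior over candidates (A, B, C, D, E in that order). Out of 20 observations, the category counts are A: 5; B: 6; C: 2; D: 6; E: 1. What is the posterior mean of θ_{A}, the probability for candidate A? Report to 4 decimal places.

The Dirichlet prior is conjugate to the Multinomial likelihood: each posterior αⱼ = prior αⱼ + observed count nⱼ.
Posterior concentration: (5.7, 9.2, 3.6, 9.5, 5.7), total = 33.7.
E[θ_{A}|data] = α_{A}/Σα = 5.7/33.7 = 0.1691.

0.1691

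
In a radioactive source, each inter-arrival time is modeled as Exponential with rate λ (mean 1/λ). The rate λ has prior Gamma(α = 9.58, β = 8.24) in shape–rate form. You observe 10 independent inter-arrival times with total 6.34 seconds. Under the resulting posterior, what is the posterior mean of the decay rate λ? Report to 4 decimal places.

1.3429

With a Gamma(shape α, rate β) prior on the exponential rate λ, the posterior after n observations with total T = Σxᵢ is Gamma(α+n, β+T).
Posterior: Gamma(9.58+10, 8.24+6.34) = Gamma(19.58, 14.58).
Posterior mean of λ = α/β = 19.58/14.58 = 1.3429.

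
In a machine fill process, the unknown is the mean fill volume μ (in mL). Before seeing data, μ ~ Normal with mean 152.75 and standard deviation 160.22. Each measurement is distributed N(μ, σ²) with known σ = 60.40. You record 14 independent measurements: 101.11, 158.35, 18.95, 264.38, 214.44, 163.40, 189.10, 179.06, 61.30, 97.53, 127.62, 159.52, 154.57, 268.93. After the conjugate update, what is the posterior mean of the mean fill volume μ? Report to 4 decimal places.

154.1472

For Normal data with known variance σ², a Normal(μ₀, σ₀²) prior on μ is conjugate. Posterior precision = 1/σ₀² + n/σ²; posterior mean is the precision-weighted average of μ₀ and x̄.
Σxᵢ = 101.11 + 158.35 + 18.95 + 264.38 + 214.44 + 163.40 + 189.10 + 179.06 + 61.30 + 97.53 + 127.62 + 159.52 + 154.57 + 268.93 = 2158.26, so n·x̄ = 2158.26.
σ₀² = 160.22² = 25670.4484, σ² = 60.40² = 3648.16; σ² + n·σ₀² = 3648.16 + 14·25670.4484 = 363034.4376.
Posterior mean = (μ₀/σ₀² + n·x̄/σ²)/(1/σ₀² + n/σ²) = (σ²·μ₀ + σ₀²·n·x̄)/(σ² + n·σ₀²) = (3648.16·152.75 + 25670.4484·2158.26)/363034.4376 = 55960758.403784/363034.4376 = 154.1472.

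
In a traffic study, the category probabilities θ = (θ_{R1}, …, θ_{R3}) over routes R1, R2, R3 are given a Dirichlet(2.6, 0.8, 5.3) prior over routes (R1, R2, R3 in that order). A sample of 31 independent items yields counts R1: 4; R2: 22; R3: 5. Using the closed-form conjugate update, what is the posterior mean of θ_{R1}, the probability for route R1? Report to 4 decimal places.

The Dirichlet prior is conjugate to the Multinomial likelihood: each posterior αⱼ = prior αⱼ + observed count nⱼ.
Posterior concentration: (6.6, 22.8, 10.3), total = 39.7.
E[θ_{R1}|data] = α_{R1}/Σα = 6.6/39.7 = 0.1662.

0.1662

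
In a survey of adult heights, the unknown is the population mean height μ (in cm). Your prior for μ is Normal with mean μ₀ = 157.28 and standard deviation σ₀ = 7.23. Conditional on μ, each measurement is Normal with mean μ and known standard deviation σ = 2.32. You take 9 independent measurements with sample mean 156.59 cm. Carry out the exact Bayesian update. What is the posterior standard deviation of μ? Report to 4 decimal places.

0.7689

For Normal data with known variance σ², a Normal(μ₀, σ₀²) prior on μ is conjugate. Posterior precision = 1/σ₀² + n/σ²; posterior mean is the precision-weighted average of μ₀ and x̄.
σ₀² = 7.23² = 52.2729, σ² = 2.32² = 5.3824; σ² + n·σ₀² = 5.3824 + 9·52.2729 = 475.8385.
Posterior precision = 1/σ₀² + n/σ² = 1/52.2729 + 9/5.3824 = (σ² + n·σ₀²)/(σ₀²σ²) = 475.8385/(52.2729·5.3824); posterior variance σₙ² = σ₀²σ²/(σ² + n·σ₀²) = 52.2729·5.3824/475.8385 = 0.591280.
Posterior SD = √σₙ² = √(52.2729·5.3824/475.8385) = 0.7689.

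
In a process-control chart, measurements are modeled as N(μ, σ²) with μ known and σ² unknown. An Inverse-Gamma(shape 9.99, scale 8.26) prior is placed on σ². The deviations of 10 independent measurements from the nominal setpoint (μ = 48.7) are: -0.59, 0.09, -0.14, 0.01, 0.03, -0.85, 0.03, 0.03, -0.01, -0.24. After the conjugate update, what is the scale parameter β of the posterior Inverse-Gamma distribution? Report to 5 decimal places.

With known mean μ and an Inverse-Gamma(α, β) prior on σ², the Normal likelihood is conjugate: posterior is Inv-Gamma(α + n/2, β + Σ(xᵢ−μ)²/2).
Σ(xᵢ−μ)² = (-0.59)² + (0.09)² + (-0.14)² + (0.01)² + (0.03)² + (-0.85)² + (0.03)² + (0.03)² + (-0.01)² + (-0.24)² = 1.1588.
Posterior: Inv-Gamma(9.99 + 10/2, 8.26 + 1.1588/2) = Inv-Gamma(14.99, 8.83940).
Posterior β = 8.83940.

8.83940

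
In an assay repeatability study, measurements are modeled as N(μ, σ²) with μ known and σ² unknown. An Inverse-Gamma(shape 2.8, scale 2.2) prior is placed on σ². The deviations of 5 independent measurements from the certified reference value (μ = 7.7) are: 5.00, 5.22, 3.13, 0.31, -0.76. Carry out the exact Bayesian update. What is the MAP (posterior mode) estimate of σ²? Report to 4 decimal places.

With known mean μ and an Inverse-Gamma(α, β) prior on σ², the Normal likelihood is conjugate: posterior is Inv-Gamma(α + n/2, β + Σ(xᵢ−μ)²/2).
Σ(xᵢ−μ)² = (5.00)² + (5.22)² + (3.13)² + (0.31)² + (-0.76)² = 62.7190.
Posterior: Inv-Gamma(2.8 + 5/2, 2.2 + 62.7190/2) = Inv-Gamma(5.30, 33.55950).
Mode = β/(α+1) = 33.55950/6.30 = 5.3269.

5.3269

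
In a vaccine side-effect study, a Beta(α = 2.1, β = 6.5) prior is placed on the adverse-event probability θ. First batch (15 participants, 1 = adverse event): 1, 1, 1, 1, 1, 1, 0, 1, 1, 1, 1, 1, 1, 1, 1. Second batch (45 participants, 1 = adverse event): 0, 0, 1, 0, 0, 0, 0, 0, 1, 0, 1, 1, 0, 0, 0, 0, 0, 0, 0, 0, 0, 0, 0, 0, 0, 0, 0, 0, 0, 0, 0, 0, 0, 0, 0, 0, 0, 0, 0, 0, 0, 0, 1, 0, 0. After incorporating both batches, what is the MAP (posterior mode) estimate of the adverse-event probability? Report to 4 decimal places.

0.3018

The Beta prior is conjugate to a Binomial/Bernoulli likelihood; the update adds successes to α and failures to β.
After batch 1: Beta(2.1+14, 6.5+1) = Beta(16.1, 7.5).
After batch 2: Beta(16.1+5, 7.5+40) = Beta(21.1, 47.5).
Mode of Beta(a,b) for a,b>1 is (a−1)/(a+b−2) = 20.1/66.6 = 0.3018.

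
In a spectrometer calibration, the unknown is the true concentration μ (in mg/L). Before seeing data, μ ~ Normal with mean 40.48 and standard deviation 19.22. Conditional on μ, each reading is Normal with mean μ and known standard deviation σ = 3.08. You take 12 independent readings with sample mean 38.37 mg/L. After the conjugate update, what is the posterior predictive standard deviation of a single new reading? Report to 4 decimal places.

3.2055

For Normal data with known variance σ², a Normal(μ₀, σ₀²) prior on μ is conjugate. Posterior precision = 1/σ₀² + n/σ²; posterior mean is the precision-weighted average of μ₀ and x̄.
σ₀² = 19.22² = 369.4084, σ² = 3.08² = 9.4864; σ² + n·σ₀² = 9.4864 + 12·369.4084 = 4442.3872.
Posterior precision = 1/σ₀² + n/σ² = 1/369.4084 + 12/9.4864 = (σ² + n·σ₀²)/(σ₀²σ²) = 4442.3872/(369.4084·9.4864); posterior variance σₙ² = σ₀²σ²/(σ² + n·σ₀²) = 369.4084·9.4864/4442.3872 = 0.788845.
Predictive variance for one new observation = σₙ² + σ² = 369.4084·9.4864/4442.3872 + 9.4864 = σ²·(σ₀² + 4442.3872)/4442.3872 = 9.4864·4811.7956/4442.3872 = 10.275245; SD = √(9.4864·4811.7956/4442.3872) = 3.2055.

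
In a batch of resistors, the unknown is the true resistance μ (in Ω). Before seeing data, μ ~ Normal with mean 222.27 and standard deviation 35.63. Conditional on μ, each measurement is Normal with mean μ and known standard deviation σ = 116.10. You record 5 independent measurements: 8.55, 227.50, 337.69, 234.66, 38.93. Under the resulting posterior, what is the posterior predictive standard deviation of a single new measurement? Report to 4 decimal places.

For Normal data with known variance σ², a Normal(μ₀, σ₀²) prior on μ is conjugate. Posterior precision = 1/σ₀² + n/σ²; posterior mean is the precision-weighted average of μ₀ and x̄.
σ₀² = 35.63² = 1269.4969, σ² = 116.10² = 13479.21; σ² + n·σ₀² = 13479.21 + 5·1269.4969 = 19826.6945.
Posterior precision = 1/σ₀² + n/σ² = 1/1269.4969 + 5/13479.21 = (σ² + n·σ₀²)/(σ₀²σ²) = 19826.6945/(1269.4969·13479.21); posterior variance σₙ² = σ₀²σ²/(σ² + n·σ₀²) = 1269.4969·13479.21/19826.6945 = 863.069500.
Predictive variance for one new observation = σₙ² + σ² = 1269.4969·13479.21/19826.6945 + 13479.21 = σ²·(σ₀² + 19826.6945)/19826.6945 = 13479.21·21096.1914/19826.6945 = 14342.279500; SD = √(13479.21·21096.1914/19826.6945) = 119.7593.

119.7593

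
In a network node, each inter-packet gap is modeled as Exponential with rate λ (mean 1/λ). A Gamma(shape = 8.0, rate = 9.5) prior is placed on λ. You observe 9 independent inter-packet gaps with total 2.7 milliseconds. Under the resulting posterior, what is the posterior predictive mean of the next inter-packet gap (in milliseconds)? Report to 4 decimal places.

0.7625

With a Gamma(shape α, rate β) prior on the exponential rate λ, the posterior after n observations with total T = Σxᵢ is Gamma(α+n, β+T).
Posterior: Gamma(8.0+9, 9.5+2.7) = Gamma(17.0, 12.2).
The predictive distribution for the next observation is Lomax; its mean is β/(α−1) = 12.2/16.0 = 0.7625.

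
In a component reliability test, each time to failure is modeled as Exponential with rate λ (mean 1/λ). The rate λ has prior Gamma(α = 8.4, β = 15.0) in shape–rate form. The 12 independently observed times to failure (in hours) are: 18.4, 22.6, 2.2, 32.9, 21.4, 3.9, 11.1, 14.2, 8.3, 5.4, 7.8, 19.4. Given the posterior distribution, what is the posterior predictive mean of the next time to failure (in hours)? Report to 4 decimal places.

9.4124

With a Gamma(shape α, rate β) prior on the exponential rate λ, the posterior after n observations with total T = Σxᵢ is Gamma(α+n, β+T).
Sum of observations T = 167.6 hours; n = 12.
Posterior: Gamma(8.4+12, 15.0+167.6) = Gamma(20.4, 182.6).
The predictive distribution for the next observation is Lomax; its mean is β/(α−1) = 182.6/19.4 = 9.4124.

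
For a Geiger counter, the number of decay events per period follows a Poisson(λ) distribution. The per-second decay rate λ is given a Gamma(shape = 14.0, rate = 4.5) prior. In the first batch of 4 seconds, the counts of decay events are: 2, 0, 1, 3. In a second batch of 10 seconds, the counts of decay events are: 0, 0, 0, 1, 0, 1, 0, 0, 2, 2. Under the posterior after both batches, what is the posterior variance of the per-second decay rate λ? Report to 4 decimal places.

With a Gamma(shape α, rate β) prior, the Poisson likelihood is conjugate: the posterior is Gamma(α + ΣXᵢ, β + n).
Batch 1: sum of counts S = 6 over n = 4 seconds.
After batch 1: Gamma(α+S, β+n) = Gamma(14.0+6, 4.5+4) = Gamma(20.0, 8.5).
Batch 2: sum of counts S = 6 over n = 10 seconds.
After batch 2: Gamma(α+S, β+n) = Gamma(20.0+6, 8.5+10) = Gamma(26.0, 18.5).
Var = α/β² = 26.0/18.5² = 0.0760.

0.0760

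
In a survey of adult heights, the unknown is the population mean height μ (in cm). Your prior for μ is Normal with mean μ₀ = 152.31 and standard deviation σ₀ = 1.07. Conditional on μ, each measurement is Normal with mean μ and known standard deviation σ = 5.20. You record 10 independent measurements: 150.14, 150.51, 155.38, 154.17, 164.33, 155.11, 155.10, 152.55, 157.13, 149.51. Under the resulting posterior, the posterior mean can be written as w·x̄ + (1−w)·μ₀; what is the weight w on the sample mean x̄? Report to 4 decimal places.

For Normal data with known variance σ², a Normal(μ₀, σ₀²) prior on μ is conjugate. Posterior precision = 1/σ₀² + n/σ²; posterior mean is the precision-weighted average of μ₀ and x̄.
σ₀² = 1.07² = 1.1449, σ² = 5.20² = 27.04. Prior precision 1/σ₀² = 1/1.1449; data precision n/σ² = 10/27.04.
w = (n/σ²)/(1/σ₀² + n/σ²) = n·σ₀²/(σ² + n·σ₀²) = 10·1.1449/(27.04 + 10·1.1449) = 11.449/38.489 = 0.2975.

0.2975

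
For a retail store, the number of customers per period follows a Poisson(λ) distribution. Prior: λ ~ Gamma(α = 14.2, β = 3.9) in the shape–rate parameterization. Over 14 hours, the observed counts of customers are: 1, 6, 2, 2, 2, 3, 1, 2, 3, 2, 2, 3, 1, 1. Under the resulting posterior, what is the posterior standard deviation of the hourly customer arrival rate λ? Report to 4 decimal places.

With a Gamma(shape α, rate β) prior, the Poisson likelihood is conjugate: the posterior is Gamma(α + ΣXᵢ, β + n).
Sum of counts S = 31 over n = 14 hours.
Posterior: Gamma(α+S, β+n) = Gamma(14.2+31, 3.9+14) = Gamma(45.2, 17.9).
SD = √α/β = √45.2/17.9 = 0.3756.

0.3756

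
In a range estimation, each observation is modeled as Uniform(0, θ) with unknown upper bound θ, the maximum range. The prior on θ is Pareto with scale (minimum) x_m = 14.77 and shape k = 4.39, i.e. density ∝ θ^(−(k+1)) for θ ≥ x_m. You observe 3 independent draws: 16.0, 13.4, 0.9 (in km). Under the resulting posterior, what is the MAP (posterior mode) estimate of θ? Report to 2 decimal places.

16.00

A Pareto(scale x_m, shape k) prior on the upper bound θ of Uniform(0, θ) is conjugate: posterior is Pareto(max(x_m, max xᵢ), k + n).
Sample maximum = 16.0; prior scale x_m = 14.77 → posterior scale = max = 16.00.
Posterior shape = 4.39 + 3 = 7.39.
The Pareto density is decreasing on [x_m, ∞), so the mode is x_m = 16.00.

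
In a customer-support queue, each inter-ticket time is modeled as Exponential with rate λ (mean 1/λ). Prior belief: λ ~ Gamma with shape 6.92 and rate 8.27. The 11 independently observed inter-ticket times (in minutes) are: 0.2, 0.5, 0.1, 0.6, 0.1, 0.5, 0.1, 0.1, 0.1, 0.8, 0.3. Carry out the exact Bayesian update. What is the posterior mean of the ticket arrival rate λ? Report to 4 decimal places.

With a Gamma(shape α, rate β) prior on the exponential rate λ, the posterior after n observations with total T = Σxᵢ is Gamma(α+n, β+T).
Sum of observations T = 3.4 minutes; n = 11.
Posterior: Gamma(6.92+11, 8.27+3.4) = Gamma(17.92, 11.67).
Posterior mean of λ = α/β = 17.92/11.67 = 1.5356.

1.5356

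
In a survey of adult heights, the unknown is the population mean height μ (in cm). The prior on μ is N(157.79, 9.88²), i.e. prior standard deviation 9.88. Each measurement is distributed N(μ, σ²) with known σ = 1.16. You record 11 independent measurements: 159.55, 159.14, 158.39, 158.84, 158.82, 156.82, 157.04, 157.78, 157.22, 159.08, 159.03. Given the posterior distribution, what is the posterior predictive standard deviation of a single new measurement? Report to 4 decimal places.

For Normal data with known variance σ², a Normal(μ₀, σ₀²) prior on μ is conjugate. Posterior precision = 1/σ₀² + n/σ²; posterior mean is the precision-weighted average of μ₀ and x̄.
σ₀² = 9.88² = 97.6144, σ² = 1.16² = 1.3456; σ² + n·σ₀² = 1.3456 + 11·97.6144 = 1075.104.
Posterior precision = 1/σ₀² + n/σ² = 1/97.6144 + 11/1.3456 = (σ² + n·σ₀²)/(σ₀²σ²) = 1075.104/(97.6144·1.3456); posterior variance σₙ² = σ₀²σ²/(σ² + n·σ₀²) = 97.6144·1.3456/1075.104 = 0.122174.
Predictive variance for one new observation = σₙ² + σ² = 97.6144·1.3456/1075.104 + 1.3456 = σ²·(σ₀² + 1075.104)/1075.104 = 1.3456·1172.7184/1075.104 = 1.467774; SD = √(1.3456·1172.7184/1075.104) = 1.2115.

1.2115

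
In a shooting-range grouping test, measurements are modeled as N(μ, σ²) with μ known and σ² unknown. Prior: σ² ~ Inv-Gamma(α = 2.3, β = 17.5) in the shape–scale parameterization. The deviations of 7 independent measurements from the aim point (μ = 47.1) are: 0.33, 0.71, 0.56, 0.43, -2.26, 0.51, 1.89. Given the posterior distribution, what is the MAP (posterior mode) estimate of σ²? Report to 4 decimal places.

3.3126

With known mean μ and an Inverse-Gamma(α, β) prior on σ², the Normal likelihood is conjugate: posterior is Inv-Gamma(α + n/2, β + Σ(xᵢ−μ)²/2).
Σ(xᵢ−μ)² = (0.33)² + (0.71)² + (0.56)² + (0.43)² + (-2.26)² + (0.51)² + (1.89)² = 10.0513.
Posterior: Inv-Gamma(2.3 + 7/2, 17.5 + 10.0513/2) = Inv-Gamma(5.80, 22.52565).
Mode = β/(α+1) = 22.52565/6.80 = 3.3126.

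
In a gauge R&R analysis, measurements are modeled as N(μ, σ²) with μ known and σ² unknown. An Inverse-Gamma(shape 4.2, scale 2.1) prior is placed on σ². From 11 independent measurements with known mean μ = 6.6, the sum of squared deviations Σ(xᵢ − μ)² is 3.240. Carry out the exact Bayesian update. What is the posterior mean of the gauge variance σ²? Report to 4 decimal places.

0.4276

With known mean μ and an Inverse-Gamma(α, β) prior on σ², the Normal likelihood is conjugate: posterior is Inv-Gamma(α + n/2, β + Σ(xᵢ−μ)²/2).
Posterior: Inv-Gamma(4.2 + 11/2, 2.1 + 3.240/2) = Inv-Gamma(9.70, 3.7200).
E[σ²|data] = β/(α−1) = 3.7200/8.70 = 0.4276.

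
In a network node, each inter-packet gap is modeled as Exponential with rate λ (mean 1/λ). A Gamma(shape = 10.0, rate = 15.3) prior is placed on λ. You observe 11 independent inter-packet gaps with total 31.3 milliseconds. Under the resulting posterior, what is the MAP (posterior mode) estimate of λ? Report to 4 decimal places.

With a Gamma(shape α, rate β) prior on the exponential rate λ, the posterior after n observations with total T = Σxᵢ is Gamma(α+n, β+T).
Posterior: Gamma(10.0+11, 15.3+31.3) = Gamma(21.0, 46.6).
Mode = (α−1)/β = 0.4292.

0.4292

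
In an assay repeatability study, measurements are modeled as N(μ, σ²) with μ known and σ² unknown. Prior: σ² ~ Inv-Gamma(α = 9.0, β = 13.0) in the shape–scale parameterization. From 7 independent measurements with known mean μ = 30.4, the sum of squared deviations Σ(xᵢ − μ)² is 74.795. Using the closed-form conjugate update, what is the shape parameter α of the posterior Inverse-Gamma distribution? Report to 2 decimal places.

12.50

With known mean μ and an Inverse-Gamma(α, β) prior on σ², the Normal likelihood is conjugate: posterior is Inv-Gamma(α + n/2, β + Σ(xᵢ−μ)²/2).
Posterior: Inv-Gamma(9.0 + 7/2, 13.0 + 74.795/2) = Inv-Gamma(12.50, 50.3975).
Posterior α = 12.50.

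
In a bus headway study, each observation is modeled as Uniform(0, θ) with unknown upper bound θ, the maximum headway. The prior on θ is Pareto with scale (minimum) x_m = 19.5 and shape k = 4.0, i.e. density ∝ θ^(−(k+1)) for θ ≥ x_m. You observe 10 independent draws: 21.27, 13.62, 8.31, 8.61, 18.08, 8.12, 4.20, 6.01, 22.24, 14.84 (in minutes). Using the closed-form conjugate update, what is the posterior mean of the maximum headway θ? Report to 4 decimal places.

23.9508

A Pareto(scale x_m, shape k) prior on the upper bound θ of Uniform(0, θ) is conjugate: posterior is Pareto(max(x_m, max xᵢ), k + n).
Sample maximum = 22.24; prior scale x_m = 19.5 → posterior scale = max = 22.24.
Posterior shape = 4.0 + 10 = 14.0.
E[θ|data] = k·x_m/(k−1) = 14.0·22.24/13.0 = 23.9508.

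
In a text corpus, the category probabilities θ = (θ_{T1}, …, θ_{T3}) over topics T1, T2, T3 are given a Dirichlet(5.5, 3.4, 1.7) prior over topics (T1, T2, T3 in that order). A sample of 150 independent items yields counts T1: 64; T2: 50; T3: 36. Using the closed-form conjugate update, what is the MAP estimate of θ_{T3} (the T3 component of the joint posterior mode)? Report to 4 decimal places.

0.2329

The Dirichlet prior is conjugate to the Multinomial likelihood: each posterior αⱼ = prior αⱼ + observed count nⱼ.
Posterior concentration: (69.5, 53.4, 37.7), total = 160.6.
Joint mode component: (α_{T3}−1)/(Σα−K) = 36.7/157.6 = 0.2329.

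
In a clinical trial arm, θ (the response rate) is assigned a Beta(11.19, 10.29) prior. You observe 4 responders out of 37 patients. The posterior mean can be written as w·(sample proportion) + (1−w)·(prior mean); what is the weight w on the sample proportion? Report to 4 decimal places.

0.6327

The Beta prior is conjugate to a Binomial/Bernoulli likelihood; the update adds successes to α and failures to β.
Posterior mean = (α₀+k)/(α₀+β₀+n) = [n/(α₀+β₀+n)]·(k/n) + [(α₀+β₀)/(α₀+β₀+n)]·α₀/(α₀+β₀), so only n and the prior enter the weight.
The weight on the data is w = n/(α₀+β₀+n) = 37/(11.19+10.29+37) = 37/58.48 = 0.6327.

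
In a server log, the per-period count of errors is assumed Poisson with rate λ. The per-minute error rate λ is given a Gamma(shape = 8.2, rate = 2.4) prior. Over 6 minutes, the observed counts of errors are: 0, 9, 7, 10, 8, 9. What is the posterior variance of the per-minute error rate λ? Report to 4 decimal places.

With a Gamma(shape α, rate β) prior, the Poisson likelihood is conjugate: the posterior is Gamma(α + ΣXᵢ, β + n).
Sum of counts S = 43 over n = 6 minutes.
Posterior: Gamma(α+S, β+n) = Gamma(8.2+43, 2.4+6) = Gamma(51.2, 8.4).
Var = α/β² = 51.2/8.4² = 0.7256.

0.7256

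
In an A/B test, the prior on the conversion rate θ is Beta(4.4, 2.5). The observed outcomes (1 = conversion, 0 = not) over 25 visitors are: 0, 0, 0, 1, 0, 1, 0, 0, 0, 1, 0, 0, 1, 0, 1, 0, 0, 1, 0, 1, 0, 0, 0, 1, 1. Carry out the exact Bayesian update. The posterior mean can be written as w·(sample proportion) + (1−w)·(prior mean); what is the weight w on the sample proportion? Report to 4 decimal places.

0.7837

The Beta prior is conjugate to a Binomial/Bernoulli likelihood; the update adds successes to α and failures to β.
Posterior mean = (α₀+k)/(α₀+β₀+n) = [n/(α₀+β₀+n)]·(k/n) + [(α₀+β₀)/(α₀+β₀+n)]·α₀/(α₀+β₀), so only n and the prior enter the weight.
The weight on the data is w = n/(α₀+β₀+n) = 25/(4.4+2.5+25) = 25/31.9 = 0.7837.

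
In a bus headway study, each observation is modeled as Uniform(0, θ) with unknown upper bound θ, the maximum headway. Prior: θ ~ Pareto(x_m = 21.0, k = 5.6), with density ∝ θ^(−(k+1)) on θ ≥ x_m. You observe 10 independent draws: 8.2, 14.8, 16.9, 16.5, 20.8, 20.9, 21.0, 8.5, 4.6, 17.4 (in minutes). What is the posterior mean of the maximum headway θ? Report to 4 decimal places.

22.4384

A Pareto(scale x_m, shape k) prior on the upper bound θ of Uniform(0, θ) is conjugate: posterior is Pareto(max(x_m, max xᵢ), k + n).
Sample maximum = 21.0; prior scale x_m = 21.0 → posterior scale = max = 21.0.
Posterior shape = 5.6 + 10 = 15.6.
E[θ|data] = k·x_m/(k−1) = 15.6·21.0/14.6 = 22.4384.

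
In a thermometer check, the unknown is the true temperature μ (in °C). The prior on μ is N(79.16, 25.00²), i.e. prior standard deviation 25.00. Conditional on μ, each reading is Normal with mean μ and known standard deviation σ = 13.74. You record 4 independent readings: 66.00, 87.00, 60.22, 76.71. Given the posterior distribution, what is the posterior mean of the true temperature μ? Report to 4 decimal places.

For Normal data with known variance σ², a Normal(μ₀, σ₀²) prior on μ is conjugate. Posterior precision = 1/σ₀² + n/σ²; posterior mean is the precision-weighted average of μ₀ and x̄.
Σxᵢ = 66.00 + 87.00 + 60.22 + 76.71 = 289.93, so n·x̄ = 289.93.
σ₀² = 25.00² = 625, σ² = 13.74² = 188.7876; σ² + n·σ₀² = 188.7876 + 4·625 = 2688.7876.
Posterior mean = (μ₀/σ₀² + n·x̄/σ²)/(1/σ₀² + n/σ²) = (σ²·μ₀ + σ₀²·n·x̄)/(σ² + n·σ₀²) = (188.7876·79.16 + 625·289.93)/2688.7876 = 196150.676416/2688.7876 = 72.9513.

72.9513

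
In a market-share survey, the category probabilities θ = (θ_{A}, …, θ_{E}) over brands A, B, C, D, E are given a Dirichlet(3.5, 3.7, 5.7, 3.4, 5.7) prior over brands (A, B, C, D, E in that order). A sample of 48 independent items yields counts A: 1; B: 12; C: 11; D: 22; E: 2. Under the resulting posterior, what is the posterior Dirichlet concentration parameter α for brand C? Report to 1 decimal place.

The Dirichlet prior is conjugate to the Multinomial likelihood: each posterior αⱼ = prior αⱼ + observed count nⱼ.
Posterior concentration: (4.5, 15.7, 16.7, 25.4, 7.7), total = 70.0.
α_{C} = 5.7 + 11 = 16.7.

16.7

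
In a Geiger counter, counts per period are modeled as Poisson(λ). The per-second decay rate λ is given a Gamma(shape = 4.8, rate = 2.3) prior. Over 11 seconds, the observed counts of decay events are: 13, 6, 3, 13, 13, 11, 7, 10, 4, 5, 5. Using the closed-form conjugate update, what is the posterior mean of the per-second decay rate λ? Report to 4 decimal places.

7.1278

With a Gamma(shape α, rate β) prior, the Poisson likelihood is conjugate: the posterior is Gamma(α + ΣXᵢ, β + n).
Sum of counts S = 90 over n = 11 seconds.
Posterior: Gamma(α+S, β+n) = Gamma(4.8+90, 2.3+11) = Gamma(94.8, 13.3).
Posterior mean = α/β = 94.8/13.3 = 7.1278.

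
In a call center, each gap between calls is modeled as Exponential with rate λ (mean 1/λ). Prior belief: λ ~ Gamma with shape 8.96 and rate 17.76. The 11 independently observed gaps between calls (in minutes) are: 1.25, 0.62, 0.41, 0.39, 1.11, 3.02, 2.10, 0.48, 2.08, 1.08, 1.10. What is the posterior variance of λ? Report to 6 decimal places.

0.020244

With a Gamma(shape α, rate β) prior on the exponential rate λ, the posterior after n observations with total T = Σxᵢ is Gamma(α+n, β+T).
Sum of observations T = 13.64 minutes; n = 11.
Posterior: Gamma(8.96+11, 17.76+13.64) = Gamma(19.96, 31.40).
Var = α/β² = 0.020244.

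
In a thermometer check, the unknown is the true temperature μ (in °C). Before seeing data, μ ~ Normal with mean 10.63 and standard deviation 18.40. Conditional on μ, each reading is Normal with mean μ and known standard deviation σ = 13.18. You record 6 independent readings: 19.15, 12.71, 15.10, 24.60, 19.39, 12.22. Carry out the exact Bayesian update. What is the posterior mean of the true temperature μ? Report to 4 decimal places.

For Normal data with known variance σ², a Normal(μ₀, σ₀²) prior on μ is conjugate. Posterior precision = 1/σ₀² + n/σ²; posterior mean is the precision-weighted average of μ₀ and x̄.
Σxᵢ = 19.15 + 12.71 + 15.10 + 24.60 + 19.39 + 12.22 = 103.17, so n·x̄ = 103.17.
σ₀² = 18.40² = 338.56, σ² = 13.18² = 173.7124; σ² + n·σ₀² = 173.7124 + 6·338.56 = 2205.0724.
Posterior mean = (μ₀/σ₀² + n·x̄/σ²)/(1/σ₀² + n/σ²) = (σ²·μ₀ + σ₀²·n·x̄)/(σ² + n·σ₀²) = (173.7124·10.63 + 338.56·103.17)/2205.0724 = 36775.798012/2205.0724 = 16.6778.

16.6778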